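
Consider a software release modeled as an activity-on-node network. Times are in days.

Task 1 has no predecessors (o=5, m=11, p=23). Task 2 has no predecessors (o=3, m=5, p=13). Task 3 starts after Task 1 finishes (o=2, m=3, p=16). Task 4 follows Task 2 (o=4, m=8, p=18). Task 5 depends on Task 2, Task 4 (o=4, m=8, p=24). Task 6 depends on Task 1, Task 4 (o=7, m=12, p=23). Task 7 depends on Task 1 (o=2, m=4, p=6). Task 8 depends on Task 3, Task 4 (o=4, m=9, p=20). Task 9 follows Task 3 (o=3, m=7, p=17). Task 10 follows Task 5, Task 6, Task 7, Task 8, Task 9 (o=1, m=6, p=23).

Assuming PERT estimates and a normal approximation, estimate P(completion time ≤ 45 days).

0.953

te_Task 1 = (5 + 4·11 + 23)/6 = 72/6 = 12; σ²_Task 1 = ((23−5)/6)² = 9.000
te_Task 2 = (3 + 4·5 + 13)/6 = 36/6 = 6; σ²_Task 2 = ((13−3)/6)² = 2.778
te_Task 3 = (2 + 4·3 + 16)/6 = 30/6 = 5; σ²_Task 3 = ((16−2)/6)² = 5.444
te_Task 4 = (4 + 4·8 + 18)/6 = 54/6 = 9; σ²_Task 4 = ((18−4)/6)² = 5.444
te_Task 5 = (4 + 4·8 + 24)/6 = 60/6 = 10; σ²_Task 5 = ((24−4)/6)² = 11.111
te_Task 6 = (7 + 4·12 + 23)/6 = 78/6 = 13; σ²_Task 6 = ((23−7)/6)² = 7.111
te_Task 7 = (2 + 4·4 + 6)/6 = 24/6 = 4; σ²_Task 7 = ((6−2)/6)² = 0.444
te_Task 8 = (4 + 4·9 + 20)/6 = 60/6 = 10; σ²_Task 8 = ((20−4)/6)² = 7.111
te_Task 9 = (3 + 4·7 + 17)/6 = 48/6 = 8; σ²_Task 9 = ((17−3)/6)² = 5.444
te_Task 10 = (1 + 4·6 + 23)/6 = 48/6 = 8; σ²_Task 10 = ((23−1)/6)² = 13.444

Forward pass:
ES_Task 1 = 0; EF_Task 1 = 12
ES_Task 2 = 0; EF_Task 2 = 6
ES_Task 3 = 12; EF_Task 3 = 12+5 = 17
ES_Task 4 = 6; EF_Task 4 = 6+9 = 15
ES_Task 5 = max(EF_Task 2=6, EF_Task 4=15) = 15; EF_Task 5 = 15+10 = 25
ES_Task 6 = max(EF_Task 1=12, EF_Task 4=15) = 15; EF_Task 6 = 15+13 = 28
ES_Task 7 = 12; EF_Task 7 = 12+4 = 16
ES_Task 8 = max(EF_Task 3=17, EF_Task 4=15) = 17; EF_Task 8 = 17+10 = 27
ES_Task 9 = 17; EF_Task 9 = 17+8 = 25
ES_Task 10 = max(EF_Task 5=25, EF_Task 6=28, EF_Task 7=16, EF_Task 8=27, EF_Task 9=25) = 28; EF_Task 10 = 28+8 = 36
Expected project duration μ = 36 days. Critical path: Task 2 → Task 4 → Task 6 → Task 10.

Variance along critical path = 2.778 + 5.444 + 7.111 + 13.444 = 28.778; σ = √28.778 = 5.364 days.
Z = (45 − 36) / 5.364 = 1.678
P(T ≤ 45) = Φ(1.678) ≈ 0.953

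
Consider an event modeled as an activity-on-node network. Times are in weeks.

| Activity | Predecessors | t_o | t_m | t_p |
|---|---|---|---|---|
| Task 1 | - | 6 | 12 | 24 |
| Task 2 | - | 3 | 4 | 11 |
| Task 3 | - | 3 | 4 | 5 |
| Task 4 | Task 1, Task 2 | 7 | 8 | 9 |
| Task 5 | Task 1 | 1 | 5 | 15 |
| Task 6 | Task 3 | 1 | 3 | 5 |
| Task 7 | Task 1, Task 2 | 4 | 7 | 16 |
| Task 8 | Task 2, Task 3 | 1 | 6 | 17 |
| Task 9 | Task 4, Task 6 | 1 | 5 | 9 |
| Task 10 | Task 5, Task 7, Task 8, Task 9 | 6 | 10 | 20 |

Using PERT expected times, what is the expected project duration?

37 weeks

te_Task 1 = (6 + 4·12 + 24)/6 = 78/6 = 13
te_Task 2 = (3 + 4·4 + 11)/6 = 30/6 = 5
te_Task 3 = (3 + 4·4 + 5)/6 = 24/6 = 4
te_Task 4 = (7 + 4·8 + 9)/6 = 48/6 = 8
te_Task 5 = (1 + 4·5 + 15)/6 = 36/6 = 6
te_Task 6 = (1 + 4·3 + 5)/6 = 18/6 = 3
te_Task 7 = (4 + 4·7 + 16)/6 = 48/6 = 8
te_Task 8 = (1 + 4·6 + 17)/6 = 42/6 = 7
te_Task 9 = (1 + 4·5 + 9)/6 = 30/6 = 5
te_Task 10 = (6 + 4·10 + 20)/6 = 66/6 = 11

Forward pass:
ES_Task 1 = 0; EF_Task 1 = 13
ES_Task 2 = 0; EF_Task 2 = 5
ES_Task 3 = 0; EF_Task 3 = 4
ES_Task 4 = max(EF_Task 1=13, EF_Task 2=5) = 13; EF_Task 4 = 13+8 = 21
ES_Task 5 = 13; EF_Task 5 = 13+6 = 19
ES_Task 6 = 4; EF_Task 6 = 4+3 = 7
ES_Task 7 = max(EF_Task 1=13, EF_Task 2=5) = 13; EF_Task 7 = 13+8 = 21
ES_Task 8 = max(EF_Task 2=5, EF_Task 3=4) = 5; EF_Task 8 = 5+7 = 12
ES_Task 9 = max(EF_Task 4=21, EF_Task 6=7) = 21; EF_Task 9 = 21+5 = 26
ES_Task 10 = max(EF_Task 5=19, EF_Task 7=21, EF_Task 8=12, EF_Task 9=26) = 26; EF_Task 10 = 26+11 = 37
Expected project duration μ = 37 weeks. Critical path: Task 1 → Task 4 → Task 9 → Task 10.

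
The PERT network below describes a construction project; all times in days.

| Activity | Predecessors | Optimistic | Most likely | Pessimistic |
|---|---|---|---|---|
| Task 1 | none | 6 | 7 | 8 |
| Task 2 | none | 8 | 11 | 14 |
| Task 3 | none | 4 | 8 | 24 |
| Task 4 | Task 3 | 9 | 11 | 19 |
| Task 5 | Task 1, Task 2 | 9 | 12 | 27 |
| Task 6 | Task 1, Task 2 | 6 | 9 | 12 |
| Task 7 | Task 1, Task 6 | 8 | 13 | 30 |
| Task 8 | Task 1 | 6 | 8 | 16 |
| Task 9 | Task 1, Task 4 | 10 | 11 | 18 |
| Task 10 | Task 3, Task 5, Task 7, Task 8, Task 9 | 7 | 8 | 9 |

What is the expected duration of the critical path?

te_Task 1 = (6 + 4·7 + 8)/6 = 42/6 = 7
te_Task 2 = (8 + 4·11 + 14)/6 = 66/6 = 11
te_Task 3 = (4 + 4·8 + 24)/6 = 60/6 = 10
te_Task 4 = (9 + 4·11 + 19)/6 = 72/6 = 12
te_Task 5 = (9 + 4·12 + 27)/6 = 84/6 = 14
te_Task 6 = (6 + 4·9 + 12)/6 = 54/6 = 9
te_Task 7 = (8 + 4·13 + 30)/6 = 90/6 = 15
te_Task 8 = (6 + 4·8 + 16)/6 = 54/6 = 9
te_Task 9 = (10 + 4·11 + 18)/6 = 72/6 = 12
te_Task 10 = (7 + 4·8 + 9)/6 = 48/6 = 8

Forward pass:
ES_Task 1 = 0; EF_Task 1 = 7
ES_Task 2 = 0; EF_Task 2 = 11
ES_Task 3 = 0; EF_Task 3 = 10
ES_Task 4 = 10; EF_Task 4 = 10+12 = 22
ES_Task 5 = max(EF_Task 1=7, EF_Task 2=11) = 11; EF_Task 5 = 11+14 = 25
ES_Task 6 = max(EF_Task 1=7, EF_Task 2=11) = 11; EF_Task 6 = 11+9 = 20
ES_Task 7 = max(EF_Task 1=7, EF_Task 6=20) = 20; EF_Task 7 = 20+15 = 35
ES_Task 8 = 7; EF_Task 8 = 7+9 = 16
ES_Task 9 = max(EF_Task 1=7, EF_Task 4=22) = 22; EF_Task 9 = 22+12 = 34
ES_Task 10 = max(EF_Task 3=10, EF_Task 5=25, EF_Task 7=35, EF_Task 8=16, EF_Task 9=34) = 35; EF_Task 10 = 35+8 = 43
Expected project duration μ = 43 days. Critical path: Task 2 → Task 6 → Task 7 → Task 10.

43 days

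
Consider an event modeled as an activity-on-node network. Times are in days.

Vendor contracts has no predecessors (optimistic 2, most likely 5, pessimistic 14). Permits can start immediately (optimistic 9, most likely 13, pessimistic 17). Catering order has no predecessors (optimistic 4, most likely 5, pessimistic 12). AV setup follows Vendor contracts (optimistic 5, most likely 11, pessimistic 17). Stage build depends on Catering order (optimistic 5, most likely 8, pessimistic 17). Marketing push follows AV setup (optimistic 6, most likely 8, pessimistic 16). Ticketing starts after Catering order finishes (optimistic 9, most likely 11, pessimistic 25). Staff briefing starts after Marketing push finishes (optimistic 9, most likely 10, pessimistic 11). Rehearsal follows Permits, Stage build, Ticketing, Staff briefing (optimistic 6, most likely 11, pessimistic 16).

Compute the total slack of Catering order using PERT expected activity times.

17 days

te_Vendor contracts = (2 + 4·5 + 14)/6 = 36/6 = 6
te_Permits = (9 + 4·13 + 17)/6 = 78/6 = 13
te_Catering order = (4 + 4·5 + 12)/6 = 36/6 = 6
te_AV setup = (5 + 4·11 + 17)/6 = 66/6 = 11
te_Stage build = (5 + 4·8 + 17)/6 = 54/6 = 9
te_Marketing push = (6 + 4·8 + 16)/6 = 54/6 = 9
te_Ticketing = (9 + 4·11 + 25)/6 = 78/6 = 13
te_Staff briefing = (9 + 4·10 + 11)/6 = 60/6 = 10
te_Rehearsal = (6 + 4·11 + 16)/6 = 66/6 = 11

Forward pass:
ES_Vendor contracts = 0; EF_Vendor contracts = 6
ES_Permits = 0; EF_Permits = 13
ES_Catering order = 0; EF_Catering order = 6
ES_AV setup = 6; EF_AV setup = 6+11 = 17
ES_Stage build = 6; EF_Stage build = 6+9 = 15
ES_Marketing push = 17; EF_Marketing push = 17+9 = 26
ES_Ticketing = 6; EF_Ticketing = 6+13 = 19
ES_Staff briefing = 26; EF_Staff briefing = 26+10 = 36
ES_Rehearsal = max(EF_Permits=13, EF_Stage build=15, EF_Ticketing=19, EF_Staff briefing=36) = 36; EF_Rehearsal = 36+11 = 47
Expected project duration μ = 47 days. Critical path: Vendor contracts → AV setup → Marketing push → Staff briefing → Rehearsal.

Backward pass:
LF_Rehearsal = 47; LS_Rehearsal = 47−11 = 36
LF_Staff briefing = LS_Rehearsal = 36; LS_Staff briefing = 36−10 = 26
LF_Ticketing = LS_Rehearsal = 36; LS_Ticketing = 36−13 = 23
LF_Marketing push = LS_Staff briefing = 26; LS_Marketing push = 26−9 = 17
LF_Stage build = LS_Rehearsal = 36; LS_Stage build = 36−9 = 27
LF_AV setup = LS_Marketing push = 17; LS_AV setup = 17−11 = 6
LF_Catering order = min(LS_Stage build=27, LS_Ticketing=23) = 23; LS_Catering order = 23−6 = 17
LF_Permits = LS_Rehearsal = 36; LS_Permits = 36−13 = 23
LF_Vendor contracts = LS_AV setup = 6; LS_Vendor contracts = 6−6 = 0
Slack_Catering order = LS_Catering order − ES_Catering order = 17 − 0 = 17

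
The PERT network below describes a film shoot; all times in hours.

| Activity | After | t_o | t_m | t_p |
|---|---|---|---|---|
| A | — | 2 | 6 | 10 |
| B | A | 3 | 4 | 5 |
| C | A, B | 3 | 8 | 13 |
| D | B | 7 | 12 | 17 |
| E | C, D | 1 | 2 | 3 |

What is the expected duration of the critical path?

24 hours

te_A = (2 + 4·6 + 10)/6 = 36/6 = 6
te_B = (3 + 4·4 + 5)/6 = 24/6 = 4
te_C = (3 + 4·8 + 13)/6 = 48/6 = 8
te_D = (7 + 4·12 + 17)/6 = 72/6 = 12
te_E = (1 + 4·2 + 3)/6 = 12/6 = 2

Forward pass:
ES_A = 0; EF_A = 6
ES_B = 6; EF_B = 6+4 = 10
ES_C = max(EF_A=6, EF_B=10) = 10; EF_C = 10+8 = 18
ES_D = 10; EF_D = 10+12 = 22
ES_E = max(EF_C=18, EF_D=22) = 22; EF_E = 22+2 = 24
Expected project duration μ = 24 hours. Critical path: A → B → D → E.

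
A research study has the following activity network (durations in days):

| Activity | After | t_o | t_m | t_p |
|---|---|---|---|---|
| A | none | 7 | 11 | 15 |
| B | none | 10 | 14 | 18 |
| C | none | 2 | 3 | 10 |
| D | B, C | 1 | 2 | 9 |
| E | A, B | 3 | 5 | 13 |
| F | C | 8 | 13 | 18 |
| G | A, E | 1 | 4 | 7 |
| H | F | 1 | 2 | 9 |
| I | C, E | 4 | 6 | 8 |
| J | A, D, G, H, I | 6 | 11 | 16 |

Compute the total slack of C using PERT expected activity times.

6 days

te_A = (7 + 4·11 + 15)/6 = 66/6 = 11
te_B = (10 + 4·14 + 18)/6 = 84/6 = 14
te_C = (2 + 4·3 + 10)/6 = 24/6 = 4
te_D = (1 + 4·2 + 9)/6 = 18/6 = 3
te_E = (3 + 4·5 + 13)/6 = 36/6 = 6
te_F = (8 + 4·13 + 18)/6 = 78/6 = 13
te_G = (1 + 4·4 + 7)/6 = 24/6 = 4
te_H = (1 + 4·2 + 9)/6 = 18/6 = 3
te_I = (4 + 4·6 + 8)/6 = 36/6 = 6
te_J = (6 + 4·11 + 16)/6 = 66/6 = 11

Forward pass:
ES_A = 0; EF_A = 11
ES_B = 0; EF_B = 14
ES_C = 0; EF_C = 4
ES_D = max(EF_B=14, EF_C=4) = 14; EF_D = 14+3 = 17
ES_E = max(EF_A=11, EF_B=14) = 14; EF_E = 14+6 = 20
ES_F = 4; EF_F = 4+13 = 17
ES_G = max(EF_A=11, EF_E=20) = 20; EF_G = 20+4 = 24
ES_H = 17; EF_H = 17+3 = 20
ES_I = max(EF_C=4, EF_E=20) = 20; EF_I = 20+6 = 26
ES_J = max(EF_A=11, EF_D=17, EF_G=24, EF_H=20, EF_I=26) = 26; EF_J = 26+11 = 37
Expected project duration μ = 37 days. Critical path: B → E → I → J.

Backward pass:
LF_J = 37; LS_J = 37−11 = 26
LF_I = LS_J = 26; LS_I = 26−6 = 20
LF_H = LS_J = 26; LS_H = 26−3 = 23
LF_G = LS_J = 26; LS_G = 26−4 = 22
LF_F = LS_H = 23; LS_F = 23−13 = 10
LF_E = min(LS_G=22, LS_I=20) = 20; LS_E = 20−6 = 14
LF_D = LS_J = 26; LS_D = 26−3 = 23
LF_C = min(LS_D=23, LS_F=10, LS_I=20) = 10; LS_C = 10−4 = 6
LF_B = min(LS_D=23, LS_E=14) = 14; LS_B = 14−14 = 0
LF_A = min(LS_E=14, LS_G=22, LS_J=26) = 14; LS_A = 14−11 = 3
Slack_C = LS_C − ES_C = 6 − 0 = 6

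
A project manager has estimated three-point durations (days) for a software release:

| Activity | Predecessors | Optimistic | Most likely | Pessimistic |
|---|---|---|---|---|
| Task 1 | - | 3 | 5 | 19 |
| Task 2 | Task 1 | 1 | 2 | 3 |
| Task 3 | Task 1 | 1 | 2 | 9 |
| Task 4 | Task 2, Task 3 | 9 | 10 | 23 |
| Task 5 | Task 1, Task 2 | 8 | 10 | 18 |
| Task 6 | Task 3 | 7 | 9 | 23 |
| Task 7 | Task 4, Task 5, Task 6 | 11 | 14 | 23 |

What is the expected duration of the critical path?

te_Task 1 = (3 + 4·5 + 19)/6 = 42/6 = 7
te_Task 2 = (1 + 4·2 + 3)/6 = 12/6 = 2
te_Task 3 = (1 + 4·2 + 9)/6 = 18/6 = 3
te_Task 4 = (9 + 4·10 + 23)/6 = 72/6 = 12
te_Task 5 = (8 + 4·10 + 18)/6 = 66/6 = 11
te_Task 6 = (7 + 4·9 + 23)/6 = 66/6 = 11
te_Task 7 = (11 + 4·14 + 23)/6 = 90/6 = 15

Forward pass:
ES_Task 1 = 0; EF_Task 1 = 7
ES_Task 2 = 7; EF_Task 2 = 7+2 = 9
ES_Task 3 = 7; EF_Task 3 = 7+3 = 10
ES_Task 4 = max(EF_Task 2=9, EF_Task 3=10) = 10; EF_Task 4 = 10+12 = 22
ES_Task 5 = max(EF_Task 1=7, EF_Task 2=9) = 9; EF_Task 5 = 9+11 = 20
ES_Task 6 = 10; EF_Task 6 = 10+11 = 21
ES_Task 7 = max(EF_Task 4=22, EF_Task 5=20, EF_Task 6=21) = 22; EF_Task 7 = 22+15 = 37
Expected project duration μ = 37 days. Critical path: Task 1 → Task 3 → Task 4 → Task 7.

37 days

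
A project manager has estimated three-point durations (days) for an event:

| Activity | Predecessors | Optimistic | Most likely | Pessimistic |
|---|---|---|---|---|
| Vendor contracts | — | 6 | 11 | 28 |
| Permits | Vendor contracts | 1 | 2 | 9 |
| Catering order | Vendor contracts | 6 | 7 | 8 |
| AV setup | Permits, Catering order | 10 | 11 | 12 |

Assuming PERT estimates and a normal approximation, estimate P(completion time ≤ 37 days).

0.948

te_Vendor contracts = (6 + 4·11 + 28)/6 = 78/6 = 13; σ²_Vendor contracts = ((28−6)/6)² = 13.444
te_Permits = (1 + 4·2 + 9)/6 = 18/6 = 3; σ²_Permits = ((9−1)/6)² = 1.778
te_Catering order = (6 + 4·7 + 8)/6 = 42/6 = 7; σ²_Catering order = ((8−6)/6)² = 0.111
te_AV setup = (10 + 4·11 + 12)/6 = 66/6 = 11; σ²_AV setup = ((12−10)/6)² = 0.111

Forward pass:
ES_Vendor contracts = 0; EF_Vendor contracts = 13
ES_Permits = 13; EF_Permits = 13+3 = 16
ES_Catering order = 13; EF_Catering order = 13+7 = 20
ES_AV setup = max(EF_Permits=16, EF_Catering order=20) = 20; EF_AV setup = 20+11 = 31
Expected project duration μ = 31 days. Critical path: Vendor contracts → Catering order → AV setup.

Variance along critical path = 13.444 + 0.111 + 0.111 = 13.667; σ = √13.667 = 3.697 days.
Z = (37 − 31) / 3.697 = 1.623
P(T ≤ 37) = Φ(1.623) ≈ 0.948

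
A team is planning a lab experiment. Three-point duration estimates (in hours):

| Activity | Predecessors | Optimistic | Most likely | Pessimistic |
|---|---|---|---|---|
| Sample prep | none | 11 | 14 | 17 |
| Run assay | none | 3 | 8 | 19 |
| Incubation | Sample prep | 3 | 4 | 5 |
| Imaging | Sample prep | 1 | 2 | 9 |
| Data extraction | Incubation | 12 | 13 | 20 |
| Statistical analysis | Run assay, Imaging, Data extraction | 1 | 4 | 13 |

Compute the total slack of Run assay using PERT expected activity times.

23 hours

te_Sample prep = (11 + 4·14 + 17)/6 = 84/6 = 14
te_Run assay = (3 + 4·8 + 19)/6 = 54/6 = 9
te_Incubation = (3 + 4·4 + 5)/6 = 24/6 = 4
te_Imaging = (1 + 4·2 + 9)/6 = 18/6 = 3
te_Data extraction = (12 + 4·13 + 20)/6 = 84/6 = 14
te_Statistical analysis = (1 + 4·4 + 13)/6 = 30/6 = 5

Forward pass:
ES_Sample prep = 0; EF_Sample prep = 14
ES_Run assay = 0; EF_Run assay = 9
ES_Incubation = 14; EF_Incubation = 14+4 = 18
ES_Imaging = 14; EF_Imaging = 14+3 = 17
ES_Data extraction = 18; EF_Data extraction = 18+14 = 32
ES_Statistical analysis = max(EF_Run assay=9, EF_Imaging=17, EF_Data extraction=32) = 32; EF_Statistical analysis = 32+5 = 37
Expected project duration μ = 37 hours. Critical path: Sample prep → Incubation → Data extraction → Statistical analysis.

Backward pass:
LF_Statistical analysis = 37; LS_Statistical analysis = 37−5 = 32
LF_Data extraction = LS_Statistical analysis = 32; LS_Data extraction = 32−14 = 18
LF_Imaging = LS_Statistical analysis = 32; LS_Imaging = 32−3 = 29
LF_Incubation = LS_Data extraction = 18; LS_Incubation = 18−4 = 14
LF_Run assay = LS_Statistical analysis = 32; LS_Run assay = 32−9 = 23
LF_Sample prep = min(LS_Incubation=14, LS_Imaging=29) = 14; LS_Sample prep = 14−14 = 0
Slack_Run assay = LS_Run assay − ES_Run assay = 23 − 0 = 23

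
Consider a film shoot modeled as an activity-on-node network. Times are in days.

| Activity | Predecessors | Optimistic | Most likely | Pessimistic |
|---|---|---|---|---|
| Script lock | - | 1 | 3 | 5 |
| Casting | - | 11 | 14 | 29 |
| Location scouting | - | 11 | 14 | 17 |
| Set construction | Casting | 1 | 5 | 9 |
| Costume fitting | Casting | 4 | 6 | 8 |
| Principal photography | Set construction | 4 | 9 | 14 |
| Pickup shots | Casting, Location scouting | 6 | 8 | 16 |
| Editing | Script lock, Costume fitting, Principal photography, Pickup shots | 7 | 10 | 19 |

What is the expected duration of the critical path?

41 days

te_Script lock = (1 + 4·3 + 5)/6 = 18/6 = 3
te_Casting = (11 + 4·14 + 29)/6 = 96/6 = 16
te_Location scouting = (11 + 4·14 + 17)/6 = 84/6 = 14
te_Set construction = (1 + 4·5 + 9)/6 = 30/6 = 5
te_Costume fitting = (4 + 4·6 + 8)/6 = 36/6 = 6
te_Principal photography = (4 + 4·9 + 14)/6 = 54/6 = 9
te_Pickup shots = (6 + 4·8 + 16)/6 = 54/6 = 9
te_Editing = (7 + 4·10 + 19)/6 = 66/6 = 11

Forward pass:
ES_Script lock = 0; EF_Script lock = 3
ES_Casting = 0; EF_Casting = 16
ES_Location scouting = 0; EF_Location scouting = 14
ES_Set construction = 16; EF_Set construction = 16+5 = 21
ES_Costume fitting = 16; EF_Costume fitting = 16+6 = 22
ES_Principal photography = 21; EF_Principal photography = 21+9 = 30
ES_Pickup shots = max(EF_Casting=16, EF_Location scouting=14) = 16; EF_Pickup shots = 16+9 = 25
ES_Editing = max(EF_Script lock=3, EF_Costume fitting=22, EF_Principal photography=30, EF_Pickup shots=25) = 30; EF_Editing = 30+11 = 41
Expected project duration μ = 41 days. Critical path: Casting → Set construction → Principal photography → Editing.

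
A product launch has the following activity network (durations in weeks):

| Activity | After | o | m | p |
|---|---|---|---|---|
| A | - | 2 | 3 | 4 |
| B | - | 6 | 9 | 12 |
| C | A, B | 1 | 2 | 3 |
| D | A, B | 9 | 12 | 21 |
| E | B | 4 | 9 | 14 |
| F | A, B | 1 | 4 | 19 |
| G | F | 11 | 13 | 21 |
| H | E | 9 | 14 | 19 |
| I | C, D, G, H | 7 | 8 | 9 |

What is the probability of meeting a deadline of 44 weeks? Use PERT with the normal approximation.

te_A = (2 + 4·3 + 4)/6 = 18/6 = 3; σ²_A = ((4−2)/6)² = 0.111
te_B = (6 + 4·9 + 12)/6 = 54/6 = 9; σ²_B = ((12−6)/6)² = 1.000
te_C = (1 + 4·2 + 3)/6 = 12/6 = 2; σ²_C = ((3−1)/6)² = 0.111
te_D = (9 + 4·12 + 21)/6 = 78/6 = 13; σ²_D = ((21−9)/6)² = 4.000
te_E = (4 + 4·9 + 14)/6 = 54/6 = 9; σ²_E = ((14−4)/6)² = 2.778
te_F = (1 + 4·4 + 19)/6 = 36/6 = 6; σ²_F = ((19−1)/6)² = 9.000
te_G = (11 + 4·13 + 21)/6 = 84/6 = 14; σ²_G = ((21−11)/6)² = 2.778
te_H = (9 + 4·14 + 19)/6 = 84/6 = 14; σ²_H = ((19−9)/6)² = 2.778
te_I = (7 + 4·8 + 9)/6 = 48/6 = 8; σ²_I = ((9−7)/6)² = 0.111

Forward pass:
ES_A = 0; EF_A = 3
ES_B = 0; EF_B = 9
ES_C = max(EF_A=3, EF_B=9) = 9; EF_C = 9+2 = 11
ES_D = max(EF_A=3, EF_B=9) = 9; EF_D = 9+13 = 22
ES_E = 9; EF_E = 9+9 = 18
ES_F = max(EF_A=3, EF_B=9) = 9; EF_F = 9+6 = 15
ES_G = 15; EF_G = 15+14 = 29
ES_H = 18; EF_H = 18+14 = 32
ES_I = max(EF_C=11, EF_D=22, EF_G=29, EF_H=32) = 32; EF_I = 32+8 = 40
Expected project duration μ = 40 weeks. Critical path: B → E → H → I.

Variance along critical path = 1.000 + 2.778 + 2.778 + 0.111 = 6.667; σ = √6.667 = 2.582 weeks.
Z = (44 − 40) / 2.582 = 1.549
P(T ≤ 44) = Φ(1.549) ≈ 0.939

0.939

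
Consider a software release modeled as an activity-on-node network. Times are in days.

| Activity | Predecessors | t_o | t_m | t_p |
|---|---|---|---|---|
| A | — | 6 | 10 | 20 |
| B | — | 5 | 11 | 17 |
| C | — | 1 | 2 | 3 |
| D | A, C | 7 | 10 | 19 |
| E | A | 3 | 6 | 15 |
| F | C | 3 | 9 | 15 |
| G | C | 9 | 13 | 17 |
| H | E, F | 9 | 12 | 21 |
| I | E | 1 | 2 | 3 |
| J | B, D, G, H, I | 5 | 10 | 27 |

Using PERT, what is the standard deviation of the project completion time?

te_A = (6 + 4·10 + 20)/6 = 66/6 = 11; σ²_A = ((20−6)/6)² = 5.444
te_B = (5 + 4·11 + 17)/6 = 66/6 = 11; σ²_B = ((17−5)/6)² = 4.000
te_C = (1 + 4·2 + 3)/6 = 12/6 = 2; σ²_C = ((3−1)/6)² = 0.111
te_D = (7 + 4·10 + 19)/6 = 66/6 = 11; σ²_D = ((19−7)/6)² = 4.000
te_E = (3 + 4·6 + 15)/6 = 42/6 = 7; σ²_E = ((15−3)/6)² = 4.000
te_F = (3 + 4·9 + 15)/6 = 54/6 = 9; σ²_F = ((15−3)/6)² = 4.000
te_G = (9 + 4·13 + 17)/6 = 78/6 = 13; σ²_G = ((17−9)/6)² = 1.778
te_H = (9 + 4·12 + 21)/6 = 78/6 = 13; σ²_H = ((21−9)/6)² = 4.000
te_I = (1 + 4·2 + 3)/6 = 12/6 = 2; σ²_I = ((3−1)/6)² = 0.111
te_J = (5 + 4·10 + 27)/6 = 72/6 = 12; σ²_J = ((27−5)/6)² = 13.444

Forward pass:
ES_A = 0; EF_A = 11
ES_B = 0; EF_B = 11
ES_C = 0; EF_C = 2
ES_D = max(EF_A=11, EF_C=2) = 11; EF_D = 11+11 = 22
ES_E = 11; EF_E = 11+7 = 18
ES_F = 2; EF_F = 2+9 = 11
ES_G = 2; EF_G = 2+13 = 15
ES_H = max(EF_E=18, EF_F=11) = 18; EF_H = 18+13 = 31
ES_I = 18; EF_I = 18+2 = 20
ES_J = max(EF_B=11, EF_D=22, EF_G=15, EF_H=31, EF_I=20) = 31; EF_J = 31+12 = 43
Expected project duration μ = 43 days. Critical path: A → E → H → J.

Variance along critical path = 5.444 + 4.000 + 4.000 + 13.444 = 26.889
σ = √26.889 = 5.185 days

5.19 days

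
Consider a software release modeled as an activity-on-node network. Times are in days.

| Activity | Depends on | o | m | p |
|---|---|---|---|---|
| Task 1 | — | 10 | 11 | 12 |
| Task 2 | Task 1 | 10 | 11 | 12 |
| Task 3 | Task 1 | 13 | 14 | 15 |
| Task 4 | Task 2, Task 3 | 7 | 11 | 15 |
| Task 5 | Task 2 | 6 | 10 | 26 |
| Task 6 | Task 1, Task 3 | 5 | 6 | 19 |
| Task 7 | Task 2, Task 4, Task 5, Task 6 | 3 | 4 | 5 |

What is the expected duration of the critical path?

40 days

te_Task 1 = (10 + 4·11 + 12)/6 = 66/6 = 11
te_Task 2 = (10 + 4·11 + 12)/6 = 66/6 = 11
te_Task 3 = (13 + 4·14 + 15)/6 = 84/6 = 14
te_Task 4 = (7 + 4·11 + 15)/6 = 66/6 = 11
te_Task 5 = (6 + 4·10 + 26)/6 = 72/6 = 12
te_Task 6 = (5 + 4·6 + 19)/6 = 48/6 = 8
te_Task 7 = (3 + 4·4 + 5)/6 = 24/6 = 4

Forward pass:
ES_Task 1 = 0; EF_Task 1 = 11
ES_Task 2 = 11; EF_Task 2 = 11+11 = 22
ES_Task 3 = 11; EF_Task 3 = 11+14 = 25
ES_Task 4 = max(EF_Task 2=22, EF_Task 3=25) = 25; EF_Task 4 = 25+11 = 36
ES_Task 5 = 22; EF_Task 5 = 22+12 = 34
ES_Task 6 = max(EF_Task 1=11, EF_Task 3=25) = 25; EF_Task 6 = 25+8 = 33
ES_Task 7 = max(EF_Task 2=22, EF_Task 4=36, EF_Task 5=34, EF_Task 6=33) = 36; EF_Task 7 = 36+4 = 40
Expected project duration μ = 40 days. Critical path: Task 1 → Task 3 → Task 4 → Task 7.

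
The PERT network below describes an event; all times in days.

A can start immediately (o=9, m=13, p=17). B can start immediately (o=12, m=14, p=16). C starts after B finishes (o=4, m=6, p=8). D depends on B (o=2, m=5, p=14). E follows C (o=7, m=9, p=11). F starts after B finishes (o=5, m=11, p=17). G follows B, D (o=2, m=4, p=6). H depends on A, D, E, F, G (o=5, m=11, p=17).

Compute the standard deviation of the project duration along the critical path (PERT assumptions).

2.31 days

te_A = (9 + 4·13 + 17)/6 = 78/6 = 13; σ²_A = ((17−9)/6)² = 1.778
te_B = (12 + 4·14 + 16)/6 = 84/6 = 14; σ²_B = ((16−12)/6)² = 0.444
te_C = (4 + 4·6 + 8)/6 = 36/6 = 6; σ²_C = ((8−4)/6)² = 0.444
te_D = (2 + 4·5 + 14)/6 = 36/6 = 6; σ²_D = ((14−2)/6)² = 4.000
te_E = (7 + 4·9 + 11)/6 = 54/6 = 9; σ²_E = ((11−7)/6)² = 0.444
te_F = (5 + 4·11 + 17)/6 = 66/6 = 11; σ²_F = ((17−5)/6)² = 4.000
te_G = (2 + 4·4 + 6)/6 = 24/6 = 4; σ²_G = ((6−2)/6)² = 0.444
te_H = (5 + 4·11 + 17)/6 = 66/6 = 11; σ²_H = ((17−5)/6)² = 4.000

Forward pass:
ES_A = 0; EF_A = 13
ES_B = 0; EF_B = 14
ES_C = 14; EF_C = 14+6 = 20
ES_D = 14; EF_D = 14+6 = 20
ES_E = 20; EF_E = 20+9 = 29
ES_F = 14; EF_F = 14+11 = 25
ES_G = max(EF_B=14, EF_D=20) = 20; EF_G = 20+4 = 24
ES_H = max(EF_A=13, EF_D=20, EF_E=29, EF_F=25, EF_G=24) = 29; EF_H = 29+11 = 40
Expected project duration μ = 40 days. Critical path: B → C → E → H.

Variance along critical path = 0.444 + 0.444 + 0.444 + 4.000 = 5.333
σ = √5.333 = 2.309 days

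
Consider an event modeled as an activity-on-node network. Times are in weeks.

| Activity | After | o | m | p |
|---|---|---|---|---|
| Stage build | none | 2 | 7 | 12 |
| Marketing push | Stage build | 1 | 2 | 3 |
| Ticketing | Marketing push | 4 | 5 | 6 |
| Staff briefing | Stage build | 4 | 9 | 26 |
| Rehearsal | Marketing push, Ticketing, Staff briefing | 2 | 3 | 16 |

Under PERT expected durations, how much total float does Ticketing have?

4 weeks

te_Stage build = (2 + 4·7 + 12)/6 = 42/6 = 7
te_Marketing push = (1 + 4·2 + 3)/6 = 12/6 = 2
te_Ticketing = (4 + 4·5 + 6)/6 = 30/6 = 5
te_Staff briefing = (4 + 4·9 + 26)/6 = 66/6 = 11
te_Rehearsal = (2 + 4·3 + 16)/6 = 30/6 = 5

Forward pass:
ES_Stage build = 0; EF_Stage build = 7
ES_Marketing push = 7; EF_Marketing push = 7+2 = 9
ES_Ticketing = 9; EF_Ticketing = 9+5 = 14
ES_Staff briefing = 7; EF_Staff briefing = 7+11 = 18
ES_Rehearsal = max(EF_Marketing push=9, EF_Ticketing=14, EF_Staff briefing=18) = 18; EF_Rehearsal = 18+5 = 23
Expected project duration μ = 23 weeks. Critical path: Stage build → Staff briefing → Rehearsal.

Backward pass:
LF_Rehearsal = 23; LS_Rehearsal = 23−5 = 18
LF_Staff briefing = LS_Rehearsal = 18; LS_Staff briefing = 18−11 = 7
LF_Ticketing = LS_Rehearsal = 18; LS_Ticketing = 18−5 = 13
LF_Marketing push = min(LS_Ticketing=13, LS_Rehearsal=18) = 13; LS_Marketing push = 13−2 = 11
LF_Stage build = min(LS_Marketing push=11, LS_Staff briefing=7) = 7; LS_Stage build = 7−7 = 0
Slack_Ticketing = LS_Ticketing − ES_Ticketing = 13 − 9 = 4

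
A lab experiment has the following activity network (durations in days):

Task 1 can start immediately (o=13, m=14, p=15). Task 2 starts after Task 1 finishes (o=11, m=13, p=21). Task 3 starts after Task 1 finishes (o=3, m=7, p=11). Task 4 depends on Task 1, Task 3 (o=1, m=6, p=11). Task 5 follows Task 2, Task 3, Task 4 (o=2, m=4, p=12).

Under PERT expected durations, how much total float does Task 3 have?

te_Task 1 = (13 + 4·14 + 15)/6 = 84/6 = 14
te_Task 2 = (11 + 4·13 + 21)/6 = 84/6 = 14
te_Task 3 = (3 + 4·7 + 11)/6 = 42/6 = 7
te_Task 4 = (1 + 4·6 + 11)/6 = 36/6 = 6
te_Task 5 = (2 + 4·4 + 12)/6 = 30/6 = 5

Forward pass:
ES_Task 1 = 0; EF_Task 1 = 14
ES_Task 2 = 14; EF_Task 2 = 14+14 = 28
ES_Task 3 = 14; EF_Task 3 = 14+7 = 21
ES_Task 4 = max(EF_Task 1=14, EF_Task 3=21) = 21; EF_Task 4 = 21+6 = 27
ES_Task 5 = max(EF_Task 2=28, EF_Task 3=21, EF_Task 4=27) = 28; EF_Task 5 = 28+5 = 33
Expected project duration μ = 33 days. Critical path: Task 1 → Task 2 → Task 5.

Backward pass:
LF_Task 5 = 33; LS_Task 5 = 33−5 = 28
LF_Task 4 = LS_Task 5 = 28; LS_Task 4 = 28−6 = 22
LF_Task 3 = min(LS_Task 4=22, LS_Task 5=28) = 22; LS_Task 3 = 22−7 = 15
LF_Task 2 = LS_Task 5 = 28; LS_Task 2 = 28−14 = 14
LF_Task 1 = min(LS_Task 2=14, LS_Task 3=15, LS_Task 4=22) = 14; LS_Task 1 = 14−14 = 0
Slack_Task 3 = LS_Task 3 − ES_Task 3 = 15 − 14 = 1

1 days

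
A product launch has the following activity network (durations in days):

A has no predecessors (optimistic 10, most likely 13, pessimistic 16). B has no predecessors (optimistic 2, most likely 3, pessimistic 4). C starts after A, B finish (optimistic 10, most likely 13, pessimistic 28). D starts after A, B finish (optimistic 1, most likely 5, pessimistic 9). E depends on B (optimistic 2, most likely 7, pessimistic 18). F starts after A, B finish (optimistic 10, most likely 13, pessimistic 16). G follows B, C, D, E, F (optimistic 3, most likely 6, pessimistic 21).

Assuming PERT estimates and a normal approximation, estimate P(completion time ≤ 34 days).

0.323

te_A = (10 + 4·13 + 16)/6 = 78/6 = 13; σ²_A = ((16−10)/6)² = 1.000
te_B = (2 + 4·3 + 4)/6 = 18/6 = 3; σ²_B = ((4−2)/6)² = 0.111
te_C = (10 + 4·13 + 28)/6 = 90/6 = 15; σ²_C = ((28−10)/6)² = 9.000
te_D = (1 + 4·5 + 9)/6 = 30/6 = 5; σ²_D = ((9−1)/6)² = 1.778
te_E = (2 + 4·7 + 18)/6 = 48/6 = 8; σ²_E = ((18−2)/6)² = 7.111
te_F = (10 + 4·13 + 16)/6 = 78/6 = 13; σ²_F = ((16−10)/6)² = 1.000
te_G = (3 + 4·6 + 21)/6 = 48/6 = 8; σ²_G = ((21−3)/6)² = 9.000

Forward pass:
ES_A = 0; EF_A = 13
ES_B = 0; EF_B = 3
ES_C = max(EF_A=13, EF_B=3) = 13; EF_C = 13+15 = 28
ES_D = max(EF_A=13, EF_B=3) = 13; EF_D = 13+5 = 18
ES_E = 3; EF_E = 3+8 = 11
ES_F = max(EF_A=13, EF_B=3) = 13; EF_F = 13+13 = 26
ES_G = max(EF_B=3, EF_C=28, EF_D=18, EF_E=11, EF_F=26) = 28; EF_G = 28+8 = 36
Expected project duration μ = 36 days. Critical path: A → C → G.

Variance along critical path = 1.000 + 9.000 + 9.000 = 19.000; σ = √19.000 = 4.359 days.
Z = (34 − 36) / 4.359 = -0.459
P(T ≤ 34) = Φ(-0.459) ≈ 0.323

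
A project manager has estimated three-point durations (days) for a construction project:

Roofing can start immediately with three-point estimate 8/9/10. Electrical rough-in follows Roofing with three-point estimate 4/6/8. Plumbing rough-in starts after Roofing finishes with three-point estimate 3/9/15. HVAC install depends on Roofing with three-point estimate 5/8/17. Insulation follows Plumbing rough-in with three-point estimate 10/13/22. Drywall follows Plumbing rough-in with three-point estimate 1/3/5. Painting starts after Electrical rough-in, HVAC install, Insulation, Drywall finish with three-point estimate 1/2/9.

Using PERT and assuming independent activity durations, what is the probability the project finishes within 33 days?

0.262

te_Roofing = (8 + 4·9 + 10)/6 = 54/6 = 9; σ²_Roofing = ((10−8)/6)² = 0.111
te_Electrical rough-in = (4 + 4·6 + 8)/6 = 36/6 = 6; σ²_Electrical rough-in = ((8−4)/6)² = 0.444
te_Plumbing rough-in = (3 + 4·9 + 15)/6 = 54/6 = 9; σ²_Plumbing rough-in = ((15−3)/6)² = 4.000
te_HVAC install = (5 + 4·8 + 17)/6 = 54/6 = 9; σ²_HVAC install = ((17−5)/6)² = 4.000
te_Insulation = (10 + 4·13 + 22)/6 = 84/6 = 14; σ²_Insulation = ((22−10)/6)² = 4.000
te_Drywall = (1 + 4·3 + 5)/6 = 18/6 = 3; σ²_Drywall = ((5−1)/6)² = 0.444
te_Painting = (1 + 4·2 + 9)/6 = 18/6 = 3; σ²_Painting = ((9−1)/6)² = 1.778

Forward pass:
ES_Roofing = 0; EF_Roofing = 9
ES_Electrical rough-in = 9; EF_Electrical rough-in = 9+6 = 15
ES_Plumbing rough-in = 9; EF_Plumbing rough-in = 9+9 = 18
ES_HVAC install = 9; EF_HVAC install = 9+9 = 18
ES_Insulation = 18; EF_Insulation = 18+14 = 32
ES_Drywall = 18; EF_Drywall = 18+3 = 21
ES_Painting = max(EF_Electrical rough-in=15, EF_HVAC install=18, EF_Insulation=32, EF_Drywall=21) = 32; EF_Painting = 32+3 = 35
Expected project duration μ = 35 days. Critical path: Roofing → Plumbing rough-in → Insulation → Painting.

Variance along critical path = 0.111 + 4.000 + 4.000 + 1.778 = 9.889; σ = √9.889 = 3.145 days.
Z = (33 − 35) / 3.145 = -0.636
P(T ≤ 33) = Φ(-0.636) ≈ 0.262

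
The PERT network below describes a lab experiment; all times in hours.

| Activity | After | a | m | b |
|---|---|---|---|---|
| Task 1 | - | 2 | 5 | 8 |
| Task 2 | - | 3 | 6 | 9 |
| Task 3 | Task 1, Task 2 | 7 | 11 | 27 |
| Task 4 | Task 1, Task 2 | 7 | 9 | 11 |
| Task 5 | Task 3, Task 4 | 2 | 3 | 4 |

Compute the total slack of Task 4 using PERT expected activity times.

te_Task 1 = (2 + 4·5 + 8)/6 = 30/6 = 5
te_Task 2 = (3 + 4·6 + 9)/6 = 36/6 = 6
te_Task 3 = (7 + 4·11 + 27)/6 = 78/6 = 13
te_Task 4 = (7 + 4·9 + 11)/6 = 54/6 = 9
te_Task 5 = (2 + 4·3 + 4)/6 = 18/6 = 3

Forward pass:
ES_Task 1 = 0; EF_Task 1 = 5
ES_Task 2 = 0; EF_Task 2 = 6
ES_Task 3 = max(EF_Task 1=5, EF_Task 2=6) = 6; EF_Task 3 = 6+13 = 19
ES_Task 4 = max(EF_Task 1=5, EF_Task 2=6) = 6; EF_Task 4 = 6+9 = 15
ES_Task 5 = max(EF_Task 3=19, EF_Task 4=15) = 19; EF_Task 5 = 19+3 = 22
Expected project duration μ = 22 hours. Critical path: Task 2 → Task 3 → Task 5.

Backward pass:
LF_Task 5 = 22; LS_Task 5 = 22−3 = 19
LF_Task 4 = LS_Task 5 = 19; LS_Task 4 = 19−9 = 10
LF_Task 3 = LS_Task 5 = 19; LS_Task 3 = 19−13 = 6
LF_Task 2 = min(LS_Task 3=6, LS_Task 4=10) = 6; LS_Task 2 = 6−6 = 0
LF_Task 1 = min(LS_Task 3=6, LS_Task 4=10) = 6; LS_Task 1 = 6−5 = 1
Slack_Task 4 = LS_Task 4 − ES_Task 4 = 10 − 6 = 4

4 hours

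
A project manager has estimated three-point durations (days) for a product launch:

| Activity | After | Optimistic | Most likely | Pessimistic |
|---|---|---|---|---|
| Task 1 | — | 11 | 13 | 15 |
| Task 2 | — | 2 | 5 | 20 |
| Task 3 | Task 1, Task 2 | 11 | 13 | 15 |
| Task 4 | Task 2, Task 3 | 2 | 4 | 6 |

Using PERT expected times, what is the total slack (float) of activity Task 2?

te_Task 1 = (11 + 4·13 + 15)/6 = 78/6 = 13
te_Task 2 = (2 + 4·5 + 20)/6 = 42/6 = 7
te_Task 3 = (11 + 4·13 + 15)/6 = 78/6 = 13
te_Task 4 = (2 + 4·4 + 6)/6 = 24/6 = 4

Forward pass:
ES_Task 1 = 0; EF_Task 1 = 13
ES_Task 2 = 0; EF_Task 2 = 7
ES_Task 3 = max(EF_Task 1=13, EF_Task 2=7) = 13; EF_Task 3 = 13+13 = 26
ES_Task 4 = max(EF_Task 2=7, EF_Task 3=26) = 26; EF_Task 4 = 26+4 = 30
Expected project duration μ = 30 days. Critical path: Task 1 → Task 3 → Task 4.

Backward pass:
LF_Task 4 = 30; LS_Task 4 = 30−4 = 26
LF_Task 3 = LS_Task 4 = 26; LS_Task 3 = 26−13 = 13
LF_Task 2 = min(LS_Task 3=13, LS_Task 4=26) = 13; LS_Task 2 = 13−7 = 6
LF_Task 1 = LS_Task 3 = 13; LS_Task 1 = 13−13 = 0
Slack_Task 2 = LS_Task 2 − ES_Task 2 = 6 − 0 = 6

6 days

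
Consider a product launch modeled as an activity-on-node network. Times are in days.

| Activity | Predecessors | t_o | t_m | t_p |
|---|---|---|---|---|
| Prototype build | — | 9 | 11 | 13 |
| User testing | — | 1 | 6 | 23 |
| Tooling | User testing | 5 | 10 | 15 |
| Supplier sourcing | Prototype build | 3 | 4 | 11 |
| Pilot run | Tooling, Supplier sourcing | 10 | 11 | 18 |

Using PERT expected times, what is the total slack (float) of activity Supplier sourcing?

te_Prototype build = (9 + 4·11 + 13)/6 = 66/6 = 11
te_User testing = (1 + 4·6 + 23)/6 = 48/6 = 8
te_Tooling = (5 + 4·10 + 15)/6 = 60/6 = 10
te_Supplier sourcing = (3 + 4·4 + 11)/6 = 30/6 = 5
te_Pilot run = (10 + 4·11 + 18)/6 = 72/6 = 12

Forward pass:
ES_Prototype build = 0; EF_Prototype build = 11
ES_User testing = 0; EF_User testing = 8
ES_Tooling = 8; EF_Tooling = 8+10 = 18
ES_Supplier sourcing = 11; EF_Supplier sourcing = 11+5 = 16
ES_Pilot run = max(EF_Tooling=18, EF_Supplier sourcing=16) = 18; EF_Pilot run = 18+12 = 30
Expected project duration μ = 30 days. Critical path: User testing → Tooling → Pilot run.

Backward pass:
LF_Pilot run = 30; LS_Pilot run = 30−12 = 18
LF_Supplier sourcing = LS_Pilot run = 18; LS_Supplier sourcing = 18−5 = 13
LF_Tooling = LS_Pilot run = 18; LS_Tooling = 18−10 = 8
LF_User testing = LS_Tooling = 8; LS_User testing = 8−8 = 0
LF_Prototype build = LS_Supplier sourcing = 13; LS_Prototype build = 13−11 = 2
Slack_Supplier sourcing = LS_Supplier sourcing − ES_Supplier sourcing = 13 − 11 = 2

2 days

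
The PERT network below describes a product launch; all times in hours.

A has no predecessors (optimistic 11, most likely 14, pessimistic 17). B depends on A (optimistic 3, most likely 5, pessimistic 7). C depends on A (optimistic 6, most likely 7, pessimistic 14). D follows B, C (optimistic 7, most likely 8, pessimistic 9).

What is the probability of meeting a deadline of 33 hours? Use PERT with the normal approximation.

0.961

te_A = (11 + 4·14 + 17)/6 = 84/6 = 14; σ²_A = ((17−11)/6)² = 1.000
te_B = (3 + 4·5 + 7)/6 = 30/6 = 5; σ²_B = ((7−3)/6)² = 0.444
te_C = (6 + 4·7 + 14)/6 = 48/6 = 8; σ²_C = ((14−6)/6)² = 1.778
te_D = (7 + 4·8 + 9)/6 = 48/6 = 8; σ²_D = ((9−7)/6)² = 0.111

Forward pass:
ES_A = 0; EF_A = 14
ES_B = 14; EF_B = 14+5 = 19
ES_C = 14; EF_C = 14+8 = 22
ES_D = max(EF_B=19, EF_C=22) = 22; EF_D = 22+8 = 30
Expected project duration μ = 30 hours. Critical path: A → C → D.

Variance along critical path = 1.000 + 1.778 + 0.111 = 2.889; σ = √2.889 = 1.700 hours.
Z = (33 − 30) / 1.700 = 1.765
P(T ≤ 33) = Φ(1.765) ≈ 0.961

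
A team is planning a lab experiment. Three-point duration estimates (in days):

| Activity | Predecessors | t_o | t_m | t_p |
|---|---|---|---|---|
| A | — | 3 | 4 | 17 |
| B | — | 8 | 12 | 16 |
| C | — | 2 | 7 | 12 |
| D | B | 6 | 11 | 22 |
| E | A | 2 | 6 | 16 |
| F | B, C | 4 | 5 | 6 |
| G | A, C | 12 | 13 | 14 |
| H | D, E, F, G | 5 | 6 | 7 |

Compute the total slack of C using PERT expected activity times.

4 days

te_A = (3 + 4·4 + 17)/6 = 36/6 = 6
te_B = (8 + 4·12 + 16)/6 = 72/6 = 12
te_C = (2 + 4·7 + 12)/6 = 42/6 = 7
te_D = (6 + 4·11 + 22)/6 = 72/6 = 12
te_E = (2 + 4·6 + 16)/6 = 42/6 = 7
te_F = (4 + 4·5 + 6)/6 = 30/6 = 5
te_G = (12 + 4·13 + 14)/6 = 78/6 = 13
te_H = (5 + 4·6 + 7)/6 = 36/6 = 6

Forward pass:
ES_A = 0; EF_A = 6
ES_B = 0; EF_B = 12
ES_C = 0; EF_C = 7
ES_D = 12; EF_D = 12+12 = 24
ES_E = 6; EF_E = 6+7 = 13
ES_F = max(EF_B=12, EF_C=7) = 12; EF_F = 12+5 = 17
ES_G = max(EF_A=6, EF_C=7) = 7; EF_G = 7+13 = 20
ES_H = max(EF_D=24, EF_E=13, EF_F=17, EF_G=20) = 24; EF_H = 24+6 = 30
Expected project duration μ = 30 days. Critical path: B → D → H.

Backward pass:
LF_H = 30; LS_H = 30−6 = 24
LF_G = LS_H = 24; LS_G = 24−13 = 11
LF_F = LS_H = 24; LS_F = 24−5 = 19
LF_E = LS_H = 24; LS_E = 24−7 = 17
LF_D = LS_H = 24; LS_D = 24−12 = 12
LF_C = min(LS_F=19, LS_G=11) = 11; LS_C = 11−7 = 4
LF_B = min(LS_D=12, LS_F=19) = 12; LS_B = 12−12 = 0
LF_A = min(LS_E=17, LS_G=11) = 11; LS_A = 11−6 = 5
Slack_C = LS_C − ES_C = 4 − 0 = 4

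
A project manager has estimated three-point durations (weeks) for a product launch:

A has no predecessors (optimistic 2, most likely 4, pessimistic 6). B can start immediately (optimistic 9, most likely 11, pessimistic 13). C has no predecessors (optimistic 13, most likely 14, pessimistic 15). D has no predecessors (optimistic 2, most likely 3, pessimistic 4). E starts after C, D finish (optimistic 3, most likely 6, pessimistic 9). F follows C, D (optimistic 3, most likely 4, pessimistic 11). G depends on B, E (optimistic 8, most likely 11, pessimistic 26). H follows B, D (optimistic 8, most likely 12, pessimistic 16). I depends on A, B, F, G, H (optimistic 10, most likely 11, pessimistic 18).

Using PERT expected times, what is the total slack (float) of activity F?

14 weeks

te_A = (2 + 4·4 + 6)/6 = 24/6 = 4
te_B = (9 + 4·11 + 13)/6 = 66/6 = 11
te_C = (13 + 4·14 + 15)/6 = 84/6 = 14
te_D = (2 + 4·3 + 4)/6 = 18/6 = 3
te_E = (3 + 4·6 + 9)/6 = 36/6 = 6
te_F = (3 + 4·4 + 11)/6 = 30/6 = 5
te_G = (8 + 4·11 + 26)/6 = 78/6 = 13
te_H = (8 + 4·12 + 16)/6 = 72/6 = 12
te_I = (10 + 4·11 + 18)/6 = 72/6 = 12

Forward pass:
ES_A = 0; EF_A = 4
ES_B = 0; EF_B = 11
ES_C = 0; EF_C = 14
ES_D = 0; EF_D = 3
ES_E = max(EF_C=14, EF_D=3) = 14; EF_E = 14+6 = 20
ES_F = max(EF_C=14, EF_D=3) = 14; EF_F = 14+5 = 19
ES_G = max(EF_B=11, EF_E=20) = 20; EF_G = 20+13 = 33
ES_H = max(EF_B=11, EF_D=3) = 11; EF_H = 11+12 = 23
ES_I = max(EF_A=4, EF_B=11, EF_F=19, EF_G=33, EF_H=23) = 33; EF_I = 33+12 = 45
Expected project duration μ = 45 weeks. Critical path: C → E → G → I.

Backward pass:
LF_I = 45; LS_I = 45−12 = 33
LF_H = LS_I = 33; LS_H = 33−12 = 21
LF_G = LS_I = 33; LS_G = 33−13 = 20
LF_F = LS_I = 33; LS_F = 33−5 = 28
LF_E = LS_G = 20; LS_E = 20−6 = 14
LF_D = min(LS_E=14, LS_F=28, LS_H=21) = 14; LS_D = 14−3 = 11
LF_C = min(LS_E=14, LS_F=28) = 14; LS_C = 14−14 = 0
LF_B = min(LS_G=20, LS_H=21, LS_I=33) = 20; LS_B = 20−11 = 9
LF_A = LS_I = 33; LS_A = 33−4 = 29
Slack_F = LS_F − ES_F = 28 − 14 = 14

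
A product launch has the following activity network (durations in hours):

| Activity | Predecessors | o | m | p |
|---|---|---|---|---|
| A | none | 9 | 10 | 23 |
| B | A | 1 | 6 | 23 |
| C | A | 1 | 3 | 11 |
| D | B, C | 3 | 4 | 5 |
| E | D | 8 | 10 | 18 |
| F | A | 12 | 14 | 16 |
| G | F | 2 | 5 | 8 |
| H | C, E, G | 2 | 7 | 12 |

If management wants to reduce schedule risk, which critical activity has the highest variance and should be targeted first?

te_A = (9 + 4·10 + 23)/6 = 72/6 = 12; σ²_A = ((23−9)/6)² = 5.444
te_B = (1 + 4·6 + 23)/6 = 48/6 = 8; σ²_B = ((23−1)/6)² = 13.444
te_C = (1 + 4·3 + 11)/6 = 24/6 = 4; σ²_C = ((11−1)/6)² = 2.778
te_D = (3 + 4·4 + 5)/6 = 24/6 = 4; σ²_D = ((5−3)/6)² = 0.111
te_E = (8 + 4·10 + 18)/6 = 66/6 = 11; σ²_E = ((18−8)/6)² = 2.778
te_F = (12 + 4·14 + 16)/6 = 84/6 = 14; σ²_F = ((16−12)/6)² = 0.444
te_G = (2 + 4·5 + 8)/6 = 30/6 = 5; σ²_G = ((8−2)/6)² = 1.000
te_H = (2 + 4·7 + 12)/6 = 42/6 = 7; σ²_H = ((12−2)/6)² = 2.778

Forward pass:
ES_A = 0; EF_A = 12
ES_B = 12; EF_B = 12+8 = 20
ES_C = 12; EF_C = 12+4 = 16
ES_D = max(EF_B=20, EF_C=16) = 20; EF_D = 20+4 = 24
ES_E = 24; EF_E = 24+11 = 35
ES_F = 12; EF_F = 12+14 = 26
ES_G = 26; EF_G = 26+5 = 31
ES_H = max(EF_C=16, EF_E=35, EF_G=31) = 35; EF_H = 35+7 = 42
Expected project duration μ = 42 hours. Critical path: A → B → D → E → H.

Variances on critical path: σ²_A=5.444, σ²_B=13.444, σ²_D=0.111, σ²_E=2.778, σ²_H=2.778.
Largest is σ²_B = 13.444.

B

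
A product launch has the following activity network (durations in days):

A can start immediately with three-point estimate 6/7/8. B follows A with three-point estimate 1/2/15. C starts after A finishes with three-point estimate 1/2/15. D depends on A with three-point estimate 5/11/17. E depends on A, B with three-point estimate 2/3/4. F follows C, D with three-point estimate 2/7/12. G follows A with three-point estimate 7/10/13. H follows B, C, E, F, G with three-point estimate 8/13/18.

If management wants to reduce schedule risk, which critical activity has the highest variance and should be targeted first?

D

te_A = (6 + 4·7 + 8)/6 = 42/6 = 7; σ²_A = ((8−6)/6)² = 0.111
te_B = (1 + 4·2 + 15)/6 = 24/6 = 4; σ²_B = ((15−1)/6)² = 5.444
te_C = (1 + 4·2 + 15)/6 = 24/6 = 4; σ²_C = ((15−1)/6)² = 5.444
te_D = (5 + 4·11 + 17)/6 = 66/6 = 11; σ²_D = ((17−5)/6)² = 4.000
te_E = (2 + 4·3 + 4)/6 = 18/6 = 3; σ²_E = ((4−2)/6)² = 0.111
te_F = (2 + 4·7 + 12)/6 = 42/6 = 7; σ²_F = ((12−2)/6)² = 2.778
te_G = (7 + 4·10 + 13)/6 = 60/6 = 10; σ²_G = ((13−7)/6)² = 1.000
te_H = (8 + 4·13 + 18)/6 = 78/6 = 13; σ²_H = ((18−8)/6)² = 2.778

Forward pass:
ES_A = 0; EF_A = 7
ES_B = 7; EF_B = 7+4 = 11
ES_C = 7; EF_C = 7+4 = 11
ES_D = 7; EF_D = 7+11 = 18
ES_E = max(EF_A=7, EF_B=11) = 11; EF_E = 11+3 = 14
ES_F = max(EF_C=11, EF_D=18) = 18; EF_F = 18+7 = 25
ES_G = 7; EF_G = 7+10 = 17
ES_H = max(EF_B=11, EF_C=11, EF_E=14, EF_F=25, EF_G=17) = 25; EF_H = 25+13 = 38
Expected project duration μ = 38 days. Critical path: A → D → F → H.

Variances on critical path: σ²_A=0.111, σ²_D=4.000, σ²_F=2.778, σ²_H=2.778.
Largest is σ²_D = 4.000.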